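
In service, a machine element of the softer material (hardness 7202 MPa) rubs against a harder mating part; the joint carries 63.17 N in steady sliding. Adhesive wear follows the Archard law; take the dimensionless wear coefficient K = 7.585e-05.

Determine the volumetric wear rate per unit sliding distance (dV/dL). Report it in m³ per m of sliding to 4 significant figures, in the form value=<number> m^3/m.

Intermediate values appear rounded; the algebra runs at full precision — a single final rounding to 4 significant figures.
Convert: Hardness H = 7202 MPa = 7.202e+09 Pa.
In SI base units, W = 63.17 N, H = 7.202e+09 Pa, K = 7.585e-05.
Volumetric rate dV/dL = K·W/H (no L dependence): 7.585e-05 · 63.17 / 7.202e+09 = 6.653e-13 m³/m.

value=6.653e-13 m^3/m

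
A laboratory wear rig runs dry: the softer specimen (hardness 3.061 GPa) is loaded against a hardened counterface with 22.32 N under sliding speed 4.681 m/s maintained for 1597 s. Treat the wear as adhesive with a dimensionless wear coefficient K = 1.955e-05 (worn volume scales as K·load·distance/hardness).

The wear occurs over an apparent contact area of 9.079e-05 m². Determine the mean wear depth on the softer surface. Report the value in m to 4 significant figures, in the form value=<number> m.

The computation carries full float precision — intermediate values are printed rounded, and one final rounding, at four significant digits.
Sliding distance L = v·t = 4.681 m/s × 1597 s = 7476 m.
Hardness H = 3.061 GPa = 3.061e+09 Pa.
SI base units throughout: W = 22.32 N, H = 3.061e+09 Pa, K = 1.955e-05.
Archard volume V = K·W·L/H = 1.955e-05 · 22.32 · 7476 / 3.061e+09 = 1.066e-09 m³.
Depth of wear h = V/A = 1.066e-09 / 9.079e-05 = 1.174e-05 m.

value=1.174e-05 m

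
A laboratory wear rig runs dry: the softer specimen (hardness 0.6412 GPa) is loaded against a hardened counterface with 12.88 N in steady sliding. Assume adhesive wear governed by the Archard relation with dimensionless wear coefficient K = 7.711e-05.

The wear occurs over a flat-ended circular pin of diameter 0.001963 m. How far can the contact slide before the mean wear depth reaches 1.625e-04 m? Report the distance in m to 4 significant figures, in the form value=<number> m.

value=317.5 m

All arithmetic keeps full precision. The intermediates are displayed rounded — rounded once at the end to four significant digits.
Hardness H = 0.6412 GPa = 6.412e+08 Pa.
Contact area A = π·d²/4 = π·(0.001963 m)²/4 = 3.026e-06 m².
SI base units throughout: W = 12.88 N, H = 6.412e+08 Pa, K = 7.711e-05.
Wearable volume V_lim = h_lim·A = 1.625e-04 · 3.026e-06 = 4.918e-10 m³.
So the life L = V_lim·H/(K·W) = 4.918e-10 · 6.412e+08 / (7.711e-05 · 12.88) = 317.5 m.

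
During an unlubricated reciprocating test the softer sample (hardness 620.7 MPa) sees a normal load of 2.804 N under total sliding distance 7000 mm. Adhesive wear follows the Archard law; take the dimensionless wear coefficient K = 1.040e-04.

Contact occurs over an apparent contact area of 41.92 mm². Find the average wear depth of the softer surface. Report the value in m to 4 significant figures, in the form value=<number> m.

value=7.845e-08 m

The computation runs at full precision, and intermediate values are shown rounded. Rounded just once, at 4 significant figures.
Distance covered L = 7000 mm = 7.000 m.
Hardness H = 620.7 MPa = 6.207e+08 Pa.
Contact area A = 41.92 mm² = 4.192e-05 m².
Working in SI base units: W = 2.804 N, H = 6.207e+08 Pa, K = 1.040e-04.
Apply Archard: V = K·W·L/H = 1.040e-04 · 2.804 · 7.000 / 6.207e+08 = 3.289e-12 m³.
Mean depth h = V/A = 3.289e-12 / 4.192e-05 = 7.845e-08 m.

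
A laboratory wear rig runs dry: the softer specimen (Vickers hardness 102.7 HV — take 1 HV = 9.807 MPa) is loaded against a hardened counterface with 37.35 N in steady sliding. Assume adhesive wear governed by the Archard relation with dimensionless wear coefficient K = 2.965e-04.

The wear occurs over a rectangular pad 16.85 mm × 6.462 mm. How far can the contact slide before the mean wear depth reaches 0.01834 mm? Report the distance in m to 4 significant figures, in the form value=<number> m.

value=181.6 m

Intermediate values are printed rounded, and every step maintains full precision. Rounded just once to 4 significant digits.
Convert: Hardness H = 102.7 HV × 9.807 MPa/HV = 1007 MPa = 1.007e+09 Pa.
Convert: Pad sides 16.85 mm × 6.462 mm = 0.01685 m × 0.006462 m. Contact area A = 0.01685 m × 0.006462 m = 1.089e-04 m².
Convert: Depth limit h_lim = 0.01834 mm = 1.834e-05 m.
Expressed in SI base units: W = 37.35 N, H = 1.007e+09 Pa, K = 2.965e-04.
Wearable volume V_lim = h_lim·A = 1.834e-05 · 1.089e-04 = 1.997e-09 m³.
So the life L = V_lim·H/(K·W) = 1.997e-09 · 1.007e+09 / (2.965e-04 · 37.35) = 181.6 m.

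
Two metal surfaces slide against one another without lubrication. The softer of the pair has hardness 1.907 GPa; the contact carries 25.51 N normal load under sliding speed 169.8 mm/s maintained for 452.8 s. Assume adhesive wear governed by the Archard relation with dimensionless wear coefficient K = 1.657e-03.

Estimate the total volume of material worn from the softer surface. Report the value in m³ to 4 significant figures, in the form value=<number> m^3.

The intermediates are displayed rounded, and all arithmetic maintains full precision. Rounded once at the end, at 4 significant figures.
Sliding speed v = 169.8 mm/s = 0.1698 m/s. The distance L = v·t = 0.1698 m/s × 452.8 s = 76.89 m.
Hardness H = 1.907 GPa = 1.907e+09 Pa.
As SI base values: W = 25.51 N, H = 1.907e+09 Pa, K = 1.657e-03.
Archard relation: V = K·W·L/H = 1.657e-03 · 25.51 · 76.89 / 1.907e+09 = 1.704e-09 m³.

value=1.704e-09 m^3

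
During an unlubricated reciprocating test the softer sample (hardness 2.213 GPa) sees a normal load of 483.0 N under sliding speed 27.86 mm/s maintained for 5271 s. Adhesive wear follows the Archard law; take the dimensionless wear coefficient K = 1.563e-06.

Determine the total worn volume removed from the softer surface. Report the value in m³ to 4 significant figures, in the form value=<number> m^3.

Intermediate values are printed rounded; each operation maintains full float precision; one last rounding: four significant figures.
Convert: Sliding speed v = 27.86 mm/s = 0.02786 m/s. Sliding distance L = v·t = 0.02786 m/s × 5271 s = 146.9 m.
Convert: Hardness H = 2.213 GPa = 2.213e+09 Pa.
As SI base values: W = 483.0 N, H = 2.213e+09 Pa, K = 1.563e-06.
Wear volume V = K·W·L/H = 1.563e-06 · 483.0 · 146.9 / 2.213e+09 = 5.010e-11 m³.

value=5.010e-11 m^3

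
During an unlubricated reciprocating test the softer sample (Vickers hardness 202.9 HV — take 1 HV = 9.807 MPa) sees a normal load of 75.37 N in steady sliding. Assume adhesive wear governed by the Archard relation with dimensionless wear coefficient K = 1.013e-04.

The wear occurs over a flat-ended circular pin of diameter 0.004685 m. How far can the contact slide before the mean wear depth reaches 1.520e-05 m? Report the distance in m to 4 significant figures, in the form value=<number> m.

The computation runs at full float precision. Intermediates appear rounded. Rounded just once: 4 significant digits.
Convert: Hardness H = 202.9 HV × 9.807 MPa/HV = 1990 MPa = 1.990e+09 Pa.
Convert: Contact area A = π·d²/4 = π·(0.004685 m)²/4 = 1.724e-05 m².
Restated in SI base units: W = 75.37 N, H = 1.990e+09 Pa, K = 1.013e-04.
Allowed volume V_lim = h_lim·A = 1.520e-05 · 1.724e-05 = 2.620e-10 m³.
Thus life L = V_lim·H/(K·W) = 2.620e-10 · 1.990e+09 / (1.013e-04 · 75.37) = 68.29 m.

value=68.29 m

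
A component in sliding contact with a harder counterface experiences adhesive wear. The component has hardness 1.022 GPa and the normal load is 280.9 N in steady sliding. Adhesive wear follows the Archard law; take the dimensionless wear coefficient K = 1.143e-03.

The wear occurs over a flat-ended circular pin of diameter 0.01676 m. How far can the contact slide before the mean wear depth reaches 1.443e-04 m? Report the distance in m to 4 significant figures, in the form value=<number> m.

value=101.3 m

Shown intermediates are rounded — the computation runs at exact precision, and a lone final rounding to four significant figures.
Convert: Hardness H = 1.022 GPa = 1.022e+09 Pa.
Convert: Contact area A = π·d²/4 = π·(0.01676 m)²/4 = 2.206e-04 m².
Collected in SI base units: W = 280.9 N, H = 1.022e+09 Pa, K = 1.143e-03.
Allowed volume V_lim = h_lim·A = 1.443e-04 · 2.206e-04 = 3.183e-08 m³.
So the life L = V_lim·H/(K·W) = 3.183e-08 · 1.022e+09 / (1.143e-03 · 280.9) = 101.3 m.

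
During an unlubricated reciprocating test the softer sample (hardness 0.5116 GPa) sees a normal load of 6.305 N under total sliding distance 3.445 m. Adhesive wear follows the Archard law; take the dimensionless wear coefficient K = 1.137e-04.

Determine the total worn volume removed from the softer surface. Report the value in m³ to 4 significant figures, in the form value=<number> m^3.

value=4.827e-12 m^3

The intermediates are displayed rounded, and all arithmetic keeps exact precision, and rounded once at the end, at 4 significant digits.
Hardness H = 0.5116 GPa = 5.116e+08 Pa.
Working in SI base units: W = 6.305 N, H = 5.116e+08 Pa, K = 1.137e-04.
Wear volume V = K·W·L/H = 1.137e-04 · 6.305 · 3.445 / 5.116e+08 = 4.827e-12 m³.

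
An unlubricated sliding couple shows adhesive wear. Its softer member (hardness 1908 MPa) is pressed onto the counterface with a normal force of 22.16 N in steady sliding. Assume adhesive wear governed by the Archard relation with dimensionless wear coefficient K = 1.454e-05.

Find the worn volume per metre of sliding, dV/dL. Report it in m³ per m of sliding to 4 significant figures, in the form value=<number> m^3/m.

The algebra holds exact precision — intermediate values are printed rounded; rounded just once, at 4 significant figures.
Hardness H = 1908 MPa = 1.908e+09 Pa.
In SI base units: W = 22.16 N, H = 1.908e+09 Pa, K = 1.454e-05.
Wear rate dV/dL = K·W/H (no L dependence): 1.454e-05 · 22.16 / 1.908e+09 = 1.689e-13 m³/m.

value=1.689e-13 m^3/m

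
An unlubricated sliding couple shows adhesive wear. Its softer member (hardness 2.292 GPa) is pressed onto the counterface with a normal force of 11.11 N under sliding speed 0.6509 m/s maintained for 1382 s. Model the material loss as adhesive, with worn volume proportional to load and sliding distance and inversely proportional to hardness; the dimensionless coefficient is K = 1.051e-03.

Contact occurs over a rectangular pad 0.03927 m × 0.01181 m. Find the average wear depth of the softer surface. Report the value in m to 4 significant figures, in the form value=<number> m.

value=9.881e-06 m

All working math holds full float precision. Shown intermediates are rounded; a lone final rounding, at 4 significant digits.
The distance L = v·t = 0.6509 m/s × 1382 s = 899.5 m.
Hardness H = 2.292 GPa = 2.292e+09 Pa.
Contact area A = 0.03927 m × 0.01181 m = 4.638e-04 m².
Restated in SI base units: W = 11.11 N, H = 2.292e+09 Pa, K = 1.051e-03.
By Archard's law, V = K·W·L/H = 1.051e-03 · 11.11 · 899.5 / 2.292e+09 = 4.583e-09 m³.
Average depth h = V/A = 4.583e-09 / 4.638e-04 = 9.881e-06 m.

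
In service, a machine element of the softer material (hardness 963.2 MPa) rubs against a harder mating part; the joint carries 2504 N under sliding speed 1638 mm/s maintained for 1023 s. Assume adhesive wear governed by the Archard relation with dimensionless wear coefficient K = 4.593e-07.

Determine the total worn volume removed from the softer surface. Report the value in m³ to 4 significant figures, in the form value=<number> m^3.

The intermediates appear rounded. All arithmetic carries full float precision, and rounded once at the end to 4 significant figures.
Convert: Sliding speed v = 1638 mm/s = 1.638 m/s. The distance L = v·t = 1.638 m/s × 1023 s = 1676 m.
Convert: Hardness H = 963.2 MPa = 9.632e+08 Pa.
SI base units throughout: W = 2504 N, H = 9.632e+08 Pa, K = 4.593e-07.
Archard volume V = K·W·L/H = 4.593e-07 · 2504 · 1676 / 9.632e+08 = 2.001e-09 m³.

value=2.001e-09 m^3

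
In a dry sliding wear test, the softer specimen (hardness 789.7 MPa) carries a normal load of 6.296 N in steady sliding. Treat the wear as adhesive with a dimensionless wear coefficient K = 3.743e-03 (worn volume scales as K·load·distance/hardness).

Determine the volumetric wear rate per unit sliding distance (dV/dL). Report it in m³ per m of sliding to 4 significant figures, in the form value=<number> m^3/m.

value=2.984e-11 m^3/m

All working math maintains full float precision — intermediate values appear rounded. Rounded once at the end, at 4 significant digits.
Convert: Hardness H = 789.7 MPa = 7.897e+08 Pa.
Expressed in SI base units: W = 6.296 N, H = 7.897e+08 Pa, K = 3.743e-03.
Sliding wear rate dV/dL = K·W/H, per unit distance: 3.743e-03 · 6.296 / 7.897e+08 = 2.984e-11 m³/m.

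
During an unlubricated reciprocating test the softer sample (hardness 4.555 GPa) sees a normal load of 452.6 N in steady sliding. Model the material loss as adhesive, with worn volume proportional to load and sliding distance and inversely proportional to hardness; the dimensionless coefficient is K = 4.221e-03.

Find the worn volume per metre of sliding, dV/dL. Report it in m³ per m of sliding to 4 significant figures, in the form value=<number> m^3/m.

Intermediates are displayed rounded, and the algebra carries full precision — one final rounding, at 4 significant figures.
Hardness H = 4.555 GPa = 4.555e+09 Pa.
Expressed in SI base units: W = 452.6 N, H = 4.555e+09 Pa, K = 4.221e-03.
Wear rate dV/dL = K·W/H — distance-free: 4.221e-03 · 452.6 / 4.555e+09 = 4.194e-10 m³/m.

value=4.194e-10 m^3/m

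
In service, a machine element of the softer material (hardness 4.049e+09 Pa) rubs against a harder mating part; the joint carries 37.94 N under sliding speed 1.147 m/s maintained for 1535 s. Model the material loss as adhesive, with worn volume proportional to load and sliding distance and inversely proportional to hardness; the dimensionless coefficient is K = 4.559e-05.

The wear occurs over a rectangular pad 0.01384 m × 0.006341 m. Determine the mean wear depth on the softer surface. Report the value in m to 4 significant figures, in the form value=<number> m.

Each operation carries exact precision — quoted intermediates are rounded, and one final rounding to 4 significant figures.
The distance L = v·t = 1.147 m/s × 1535 s = 1761 m.
Contact area A = 0.01384 m × 0.006341 m = 8.776e-05 m².
In SI base units: W = 37.94 N, H = 4.049e+09 Pa, K = 4.559e-05.
Archard relation: V = K·W·L/H = 4.559e-05 · 37.94 · 1761 / 4.049e+09 = 7.521e-10 m³.
Mean wear depth h = V/A = 7.521e-10 / 8.776e-05 = 8.570e-06 m.

value=8.570e-06 m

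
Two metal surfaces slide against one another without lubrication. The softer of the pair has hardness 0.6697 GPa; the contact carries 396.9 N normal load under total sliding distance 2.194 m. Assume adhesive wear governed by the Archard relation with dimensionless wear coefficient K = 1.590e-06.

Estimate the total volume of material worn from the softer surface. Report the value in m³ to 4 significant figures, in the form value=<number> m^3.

value=2.067e-12 m^3

Displayed values are rounded. Each operation carries full float precision. Rounded just once, at 4 significant digits.
Hardness H = 0.6697 GPa = 6.697e+08 Pa.
Restated in SI base units: W = 396.9 N, H = 6.697e+08 Pa, K = 1.590e-06.
Archard relation: V = K·W·L/H = 1.590e-06 · 396.9 · 2.194 / 6.697e+08 = 2.067e-12 m³.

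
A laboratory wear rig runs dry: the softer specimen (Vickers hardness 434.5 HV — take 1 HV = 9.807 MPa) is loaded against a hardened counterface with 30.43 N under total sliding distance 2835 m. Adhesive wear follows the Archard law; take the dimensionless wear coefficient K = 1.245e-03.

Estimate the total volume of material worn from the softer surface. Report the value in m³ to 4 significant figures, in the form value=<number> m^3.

Each operation runs at full precision. Quoted intermediates are rounded. Rounded once at the end: four significant figures.
Convert: Hardness H = 434.5 HV × 9.807 MPa/HV = 4261 MPa = 4.261e+09 Pa.
As SI base values: W = 30.43 N, H = 4.261e+09 Pa, K = 1.245e-03.
The Archard volume V = K·W·L/H = 1.245e-03 · 30.43 · 2835 / 4.261e+09 = 2.521e-08 m³.

value=2.521e-08 m^3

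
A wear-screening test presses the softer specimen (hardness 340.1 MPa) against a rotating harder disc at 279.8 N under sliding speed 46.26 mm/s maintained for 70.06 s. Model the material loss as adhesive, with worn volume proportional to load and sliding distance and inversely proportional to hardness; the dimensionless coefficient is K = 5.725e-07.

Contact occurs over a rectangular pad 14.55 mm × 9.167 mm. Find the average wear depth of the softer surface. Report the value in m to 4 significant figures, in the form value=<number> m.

The computation maintains full float precision. The intermediates are shown rounded — a single final rounding to four significant figures.
Sliding speed v = 46.26 mm/s = 0.04626 m/s. Distance L = v·t = 0.04626 m/s × 70.06 s = 3.241 m.
Hardness H = 340.1 MPa = 3.401e+08 Pa.
Pad sides 14.55 mm × 9.167 mm = 0.01455 m × 0.009167 m. Contact area A = 0.01455 m × 0.009167 m = 1.334e-04 m².
Expressed in SI base units: W = 279.8 N, H = 3.401e+08 Pa, K = 5.725e-07.
Wear volume V = K·W·L/H = 5.725e-07 · 279.8 · 3.241 / 3.401e+08 = 1.526e-12 m³.
Depth of wear h = V/A = 1.526e-12 / 1.334e-04 = 1.144e-08 m.

value=1.144e-08 m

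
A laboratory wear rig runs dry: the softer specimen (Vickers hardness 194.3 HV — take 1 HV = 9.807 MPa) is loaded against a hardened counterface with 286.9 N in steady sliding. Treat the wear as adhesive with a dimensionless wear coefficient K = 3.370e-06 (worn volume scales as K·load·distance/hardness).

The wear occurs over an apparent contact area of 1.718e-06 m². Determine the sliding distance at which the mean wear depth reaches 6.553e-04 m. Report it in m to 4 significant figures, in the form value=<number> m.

The algebra runs at full float precision; intermediates appear rounded. Rounded just once to 4 significant figures.
Hardness H = 194.3 HV × 9.807 MPa/HV = 1906 MPa = 1.906e+09 Pa.
Expressed in SI base units: W = 286.9 N, H = 1.906e+09 Pa, K = 3.370e-06.
Limit volume V_lim = h_lim·A = 6.553e-04 · 1.718e-06 = 1.126e-09 m³.
So the life L = V_lim·H/(K·W) = 1.126e-09 · 1.906e+09 / (3.370e-06 · 286.9) = 2219 m.

value=2219 m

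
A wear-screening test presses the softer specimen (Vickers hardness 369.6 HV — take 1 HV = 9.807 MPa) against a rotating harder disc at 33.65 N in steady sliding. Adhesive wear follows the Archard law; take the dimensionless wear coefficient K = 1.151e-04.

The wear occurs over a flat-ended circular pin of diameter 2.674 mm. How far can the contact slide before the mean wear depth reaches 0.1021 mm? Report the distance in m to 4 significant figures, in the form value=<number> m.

value=536.6 m

Every step carries full precision — printed values are rounded — rounded once at the end, at 4 significant digits.
Hardness H = 369.6 HV × 9.807 MPa/HV = 3625 MPa = 3.625e+09 Pa.
Pin diameter d = 2.674 mm = 0.002674 m. Contact area A = π·d²/4 = π·(0.002674 m)²/4 = 5.616e-06 m².
Depth limit h_lim = 0.1021 mm = 1.021e-04 m.
Expressed in SI base units: W = 33.65 N, H = 3.625e+09 Pa, K = 1.151e-04.
Limit volume V_lim = h_lim·A = 1.021e-04 · 5.616e-06 = 5.734e-10 m³.
Thus life L = V_lim·H/(K·W) = 5.734e-10 · 3.625e+09 / (1.151e-04 · 33.65) = 536.6 m.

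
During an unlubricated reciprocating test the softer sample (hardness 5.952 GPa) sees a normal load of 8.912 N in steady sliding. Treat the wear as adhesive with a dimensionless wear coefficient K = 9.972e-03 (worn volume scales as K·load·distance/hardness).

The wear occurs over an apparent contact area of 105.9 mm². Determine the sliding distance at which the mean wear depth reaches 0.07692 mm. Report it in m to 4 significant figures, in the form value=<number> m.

The intermediates are shown rounded, and each operation maintains full precision — rounded just once: four significant figures.
Hardness H = 5.952 GPa = 5.952e+09 Pa.
Contact area A = 105.9 mm² = 1.059e-04 m².
Depth limit h_lim = 0.07692 mm = 7.692e-05 m.
SI base units throughout: W = 8.912 N, H = 5.952e+09 Pa, K = 9.972e-03.
Permissible volume V_lim = h_lim·A = 7.692e-05 · 1.059e-04 = 8.146e-09 m³.
So the life L = V_lim·H/(K·W) = 8.146e-09 · 5.952e+09 / (9.972e-03 · 8.912) = 545.6 m.

value=545.6 m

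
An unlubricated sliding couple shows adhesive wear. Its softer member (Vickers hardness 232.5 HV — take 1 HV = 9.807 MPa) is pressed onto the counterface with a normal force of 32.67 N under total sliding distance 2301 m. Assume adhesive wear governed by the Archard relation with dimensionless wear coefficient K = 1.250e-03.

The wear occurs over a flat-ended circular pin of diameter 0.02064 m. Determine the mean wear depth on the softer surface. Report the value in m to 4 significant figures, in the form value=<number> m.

Quoted intermediates are rounded. All arithmetic keeps full float precision — one final rounding: 4 significant figures.
Hardness H = 232.5 HV × 9.807 MPa/HV = 2280 MPa = 2.280e+09 Pa.
Contact area A = π·d²/4 = π·(0.02064 m)²/4 = 3.346e-04 m².
Expressed in SI base units: W = 32.67 N, H = 2.280e+09 Pa, K = 1.250e-03.
By Archard's law, V = K·W·L/H = 1.250e-03 · 32.67 · 2301 / 2.280e+09 = 4.121e-08 m³.
Average depth h = V/A = 4.121e-08 / 3.346e-04 = 1.232e-04 m.

value=1.232e-04 m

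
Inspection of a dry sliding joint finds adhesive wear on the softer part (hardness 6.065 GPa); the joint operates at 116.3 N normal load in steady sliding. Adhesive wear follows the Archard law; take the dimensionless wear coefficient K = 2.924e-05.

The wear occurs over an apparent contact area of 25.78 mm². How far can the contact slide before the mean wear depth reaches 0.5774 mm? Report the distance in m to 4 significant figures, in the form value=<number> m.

Intermediate values are shown rounded — all arithmetic maintains full float precision. Rounded just once to four significant digits.
Hardness H = 6.065 GPa = 6.065e+09 Pa.
Contact area A = 25.78 mm² = 2.578e-05 m².
Depth limit h_lim = 0.5774 mm = 5.774e-04 m.
SI base units throughout: W = 116.3 N, H = 6.065e+09 Pa, K = 2.924e-05.
Allowed volume V_lim = h_lim·A = 5.774e-04 · 2.578e-05 = 1.489e-08 m³.
Sliding life L = V_lim·H/(K·W) = 1.489e-08 · 6.065e+09 / (2.924e-05 · 116.3) = 2.655e+04 m.

value=2.655e+04 m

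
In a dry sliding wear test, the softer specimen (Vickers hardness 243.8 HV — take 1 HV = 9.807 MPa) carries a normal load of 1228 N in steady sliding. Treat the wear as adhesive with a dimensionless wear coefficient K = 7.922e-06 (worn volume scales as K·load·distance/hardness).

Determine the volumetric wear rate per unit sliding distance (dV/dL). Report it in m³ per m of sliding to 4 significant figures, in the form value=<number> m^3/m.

Intermediate values are printed rounded — each operation runs at full precision. Rounded just once: 4 significant figures.
Hardness H = 243.8 HV × 9.807 MPa/HV = 2391 MPa = 2.391e+09 Pa.
Expressed in SI base units: W = 1228 N, H = 2.391e+09 Pa, K = 7.922e-06.
Wear rate dV/dL = K·W/H (no L dependence): 7.922e-06 · 1228 / 2.391e+09 = 4.069e-12 m³/m.

value=4.069e-12 m^3/m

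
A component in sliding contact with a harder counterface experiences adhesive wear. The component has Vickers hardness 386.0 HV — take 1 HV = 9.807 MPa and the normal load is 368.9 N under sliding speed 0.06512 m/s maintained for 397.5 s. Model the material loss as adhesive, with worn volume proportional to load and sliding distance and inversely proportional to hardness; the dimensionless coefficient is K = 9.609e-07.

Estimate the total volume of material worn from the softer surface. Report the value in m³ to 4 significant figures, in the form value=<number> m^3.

Intermediates are printed rounded; the algebra holds full float precision, and rounded once at the end to 4 significant figures.
The distance L = v·t = 0.06512 m/s × 397.5 s = 25.89 m.
Hardness H = 386.0 HV × 9.807 MPa/HV = 3786 MPa = 3.786e+09 Pa.
In SI base units: W = 368.9 N, H = 3.786e+09 Pa, K = 9.609e-07.
Archard relation: V = K·W·L/H = 9.609e-07 · 368.9 · 25.89 / 3.786e+09 = 2.424e-12 m³.

value=2.424e-12 m^3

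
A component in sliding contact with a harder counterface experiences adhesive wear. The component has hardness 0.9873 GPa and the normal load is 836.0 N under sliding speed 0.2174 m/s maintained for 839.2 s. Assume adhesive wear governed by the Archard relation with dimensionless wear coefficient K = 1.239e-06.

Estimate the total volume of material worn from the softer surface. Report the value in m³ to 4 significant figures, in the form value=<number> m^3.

Every step holds full precision. Intermediates are printed rounded — one final rounding, at four significant digits.
The distance L = v·t = 0.2174 m/s × 839.2 s = 182.4 m.
Hardness H = 0.9873 GPa = 9.873e+08 Pa.
As SI base values: W = 836.0 N, H = 9.873e+08 Pa, K = 1.239e-06.
Archard volume V = K·W·L/H = 1.239e-06 · 836.0 · 182.4 / 9.873e+08 = 1.914e-10 m³.

value=1.914e-10 m^3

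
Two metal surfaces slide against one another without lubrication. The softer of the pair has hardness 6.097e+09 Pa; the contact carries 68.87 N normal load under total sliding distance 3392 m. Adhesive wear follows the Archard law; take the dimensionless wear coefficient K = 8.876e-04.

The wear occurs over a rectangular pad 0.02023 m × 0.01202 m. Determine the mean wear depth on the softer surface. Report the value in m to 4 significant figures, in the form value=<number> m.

value=1.399e-04 m

Each operation carries exact precision, and printed values are rounded. Rounded once at the end: four significant figures.
Convert: Contact area A = 0.02023 m × 0.01202 m = 2.432e-04 m².
Working in SI base units: W = 68.87 N, H = 6.097e+09 Pa, K = 8.876e-04.
Archard volume V = K·W·L/H = 8.876e-04 · 68.87 · 3392 / 6.097e+09 = 3.401e-08 m³.
Wear depth h = V/A = 3.401e-08 / 2.432e-04 = 1.399e-04 m.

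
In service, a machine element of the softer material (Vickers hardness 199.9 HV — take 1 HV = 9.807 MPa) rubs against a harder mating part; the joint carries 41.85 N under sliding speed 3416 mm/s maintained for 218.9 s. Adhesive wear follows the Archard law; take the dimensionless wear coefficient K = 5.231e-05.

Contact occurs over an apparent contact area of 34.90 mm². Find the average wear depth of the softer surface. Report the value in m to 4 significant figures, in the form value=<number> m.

The intermediates appear rounded; all arithmetic runs at full precision, and a lone final rounding: four significant digits.
Convert: Sliding speed v = 3416 mm/s = 3.416 m/s. Distance covered L = v·t = 3.416 m/s × 218.9 s = 747.8 m.
Convert: Hardness H = 199.9 HV × 9.807 MPa/HV = 1960 MPa = 1.960e+09 Pa.
Convert: Contact area A = 34.90 mm² = 3.490e-05 m².
Restated in SI base units: W = 41.85 N, H = 1.960e+09 Pa, K = 5.231e-05.
Worn volume V = K·W·L/H = 5.231e-05 · 41.85 · 747.8 / 1.960e+09 = 8.350e-10 m³.
Depth of wear h = V/A = 8.350e-10 / 3.490e-05 = 2.393e-05 m.

value=2.393e-05 m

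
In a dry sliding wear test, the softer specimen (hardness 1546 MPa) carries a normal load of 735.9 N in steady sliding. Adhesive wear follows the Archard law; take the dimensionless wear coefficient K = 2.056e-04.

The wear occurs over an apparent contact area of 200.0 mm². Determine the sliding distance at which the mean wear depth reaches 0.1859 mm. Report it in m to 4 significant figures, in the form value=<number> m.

value=379.9 m

Each operation runs at exact precision; intermediates are printed rounded, and one final rounding: four significant digits.
Convert: Hardness H = 1546 MPa = 1.546e+09 Pa.
Convert: Contact area A = 200.0 mm² = 2.000e-04 m².
Convert: Depth limit h_lim = 0.1859 mm = 1.859e-04 m.
Working in SI base units: W = 735.9 N, H = 1.546e+09 Pa, K = 2.056e-04.
Permissible volume V_lim = h_lim·A = 1.859e-04 · 2.000e-04 = 3.718e-08 m³.
Life L = V_lim·H/(K·W) = 3.718e-08 · 1.546e+09 / (2.056e-04 · 735.9) = 379.9 m.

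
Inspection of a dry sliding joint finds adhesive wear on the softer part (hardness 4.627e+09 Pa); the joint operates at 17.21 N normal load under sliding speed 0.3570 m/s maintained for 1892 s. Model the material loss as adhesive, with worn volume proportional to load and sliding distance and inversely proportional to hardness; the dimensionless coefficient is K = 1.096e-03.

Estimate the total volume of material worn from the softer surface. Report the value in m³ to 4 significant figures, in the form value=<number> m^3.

Quoted intermediates are rounded. Every step holds full precision — one last rounding to 4 significant figures.
Convert: The distance L = v·t = 0.3570 m/s × 1892 s = 675.4 m.
Expressed in SI base units: W = 17.21 N, H = 4.627e+09 Pa, K = 1.096e-03.
Wear volume V = K·W·L/H = 1.096e-03 · 17.21 · 675.4 / 4.627e+09 = 2.753e-09 m³.

value=2.753e-09 m^3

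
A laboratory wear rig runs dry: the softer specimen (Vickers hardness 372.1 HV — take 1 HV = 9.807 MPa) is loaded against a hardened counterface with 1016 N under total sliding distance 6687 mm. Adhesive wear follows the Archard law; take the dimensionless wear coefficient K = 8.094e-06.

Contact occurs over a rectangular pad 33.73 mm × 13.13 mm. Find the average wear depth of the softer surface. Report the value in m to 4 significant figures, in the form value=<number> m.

All arithmetic carries full float precision — intermediate values are displayed rounded — a lone final rounding: 4 significant digits.
Convert: Distance L = 6687 mm = 6.687 m.
Convert: Hardness H = 372.1 HV × 9.807 MPa/HV = 3649 MPa = 3.649e+09 Pa.
Convert: Pad sides 33.73 mm × 13.13 mm = 0.03373 m × 0.01313 m. Contact area A = 0.03373 m × 0.01313 m = 4.429e-04 m².
Working in SI base units: W = 1016 N, H = 3.649e+09 Pa, K = 8.094e-06.
Wear volume V = K·W·L/H = 8.094e-06 · 1016 · 6.687 / 3.649e+09 = 1.507e-11 m³.
Depth of wear h = V/A = 1.507e-11 / 4.429e-04 = 3.403e-08 m.

value=3.403e-08 m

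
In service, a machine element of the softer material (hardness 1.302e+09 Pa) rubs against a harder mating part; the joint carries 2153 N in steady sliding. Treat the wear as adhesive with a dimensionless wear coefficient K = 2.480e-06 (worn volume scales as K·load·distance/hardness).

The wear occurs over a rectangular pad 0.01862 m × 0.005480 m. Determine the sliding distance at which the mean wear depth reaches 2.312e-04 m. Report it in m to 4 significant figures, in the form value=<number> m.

value=5753 m

Intermediates are printed rounded; all working math keeps full precision. Rounded once at the end to four significant digits.
Convert: Contact area A = 0.01862 m × 0.005480 m = 1.020e-04 m².
Collected in SI base units: W = 2153 N, H = 1.302e+09 Pa, K = 2.480e-06.
Limit volume V_lim = h_lim·A = 2.312e-04 · 1.020e-04 = 2.359e-08 m³.
Sliding life L = V_lim·H/(K·W) = 2.359e-08 · 1.302e+09 / (2.480e-06 · 2153) = 5753 m.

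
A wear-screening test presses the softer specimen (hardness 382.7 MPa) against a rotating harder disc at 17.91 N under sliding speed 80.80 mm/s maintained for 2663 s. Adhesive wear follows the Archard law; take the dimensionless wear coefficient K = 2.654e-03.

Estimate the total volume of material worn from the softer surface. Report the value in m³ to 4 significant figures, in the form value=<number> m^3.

value=2.673e-08 m^3

Each operation keeps full float precision. Displayed values are rounded; one last rounding: four significant figures.
Convert: Sliding speed v = 80.80 mm/s = 0.08080 m/s. Sliding distance L = v·t = 0.08080 m/s × 2663 s = 215.2 m.
Convert: Hardness H = 382.7 MPa = 3.827e+08 Pa.
In SI base units, W = 17.91 N, H = 3.827e+08 Pa, K = 2.654e-03.
The Archard volume V = K·W·L/H = 2.654e-03 · 17.91 · 215.2 / 3.827e+08 = 2.673e-08 m³.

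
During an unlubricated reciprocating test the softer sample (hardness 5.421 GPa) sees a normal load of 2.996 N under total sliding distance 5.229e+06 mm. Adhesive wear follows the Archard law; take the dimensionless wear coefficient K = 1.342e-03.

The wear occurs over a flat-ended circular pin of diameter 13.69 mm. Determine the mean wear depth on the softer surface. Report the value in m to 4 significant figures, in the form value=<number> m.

All arithmetic runs at full precision. The intermediates are displayed rounded — one last rounding, at 4 significant figures.
Convert: The distance L = 5.229e+06 mm = 5229 m.
Convert: Hardness H = 5.421 GPa = 5.421e+09 Pa.
Convert: Pin diameter d = 13.69 mm = 0.01369 m. Contact area A = π·d²/4 = π·(0.01369 m)²/4 = 1.472e-04 m².
In SI base units: W = 2.996 N, H = 5.421e+09 Pa, K = 1.342e-03.
Wear volume V = K·W·L/H = 1.342e-03 · 2.996 · 5229 / 5.421e+09 = 3.878e-09 m³.
Depth of wear h = V/A = 3.878e-09 / 1.472e-04 = 2.635e-05 m.

value=2.635e-05 m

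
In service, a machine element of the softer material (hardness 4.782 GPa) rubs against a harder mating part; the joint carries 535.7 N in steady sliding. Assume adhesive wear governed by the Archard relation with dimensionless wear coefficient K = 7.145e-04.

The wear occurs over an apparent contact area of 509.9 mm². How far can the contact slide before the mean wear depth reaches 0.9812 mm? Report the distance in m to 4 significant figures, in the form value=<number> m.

value=6251 m

Intermediate values are shown rounded. All arithmetic carries full precision — a single final rounding: 4 significant digits.
Hardness H = 4.782 GPa = 4.782e+09 Pa.
Contact area A = 509.9 mm² = 5.099e-04 m².
Depth limit h_lim = 0.9812 mm = 9.812e-04 m.
In SI base units: W = 535.7 N, H = 4.782e+09 Pa, K = 7.145e-04.
Wearable volume V_lim = h_lim·A = 9.812e-04 · 5.099e-04 = 5.003e-07 m³.
Inverting, life L = V_lim·H/(K·W) = 5.003e-07 · 4.782e+09 / (7.145e-04 · 535.7) = 6251 m.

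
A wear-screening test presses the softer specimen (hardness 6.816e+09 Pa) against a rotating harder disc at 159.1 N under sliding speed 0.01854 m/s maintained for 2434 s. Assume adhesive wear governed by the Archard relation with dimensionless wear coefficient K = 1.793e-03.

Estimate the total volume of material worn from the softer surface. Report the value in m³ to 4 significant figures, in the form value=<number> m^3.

Intermediates are printed rounded; the computation carries full precision; one last rounding, at four significant figures.
Convert: The distance L = v·t = 0.01854 m/s × 2434 s = 45.13 m.
SI base units throughout: W = 159.1 N, H = 6.816e+09 Pa, K = 1.793e-03.
Apply Archard: V = K·W·L/H = 1.793e-03 · 159.1 · 45.13 / 6.816e+09 = 1.889e-09 m³.

value=1.889e-09 m^3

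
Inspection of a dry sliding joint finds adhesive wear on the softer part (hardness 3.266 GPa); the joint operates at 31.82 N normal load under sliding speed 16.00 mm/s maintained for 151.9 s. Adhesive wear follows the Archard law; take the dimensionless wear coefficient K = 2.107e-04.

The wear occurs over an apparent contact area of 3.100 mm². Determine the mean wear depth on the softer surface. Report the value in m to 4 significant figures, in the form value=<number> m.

All working math carries full float precision; displayed values are rounded; rounded once at the end, at four significant digits.
Convert: Sliding speed v = 16.00 mm/s = 0.01600 m/s. Distance L = v·t = 0.01600 m/s × 151.9 s = 2.430 m.
Convert: Hardness H = 3.266 GPa = 3.266e+09 Pa.
Convert: Contact area A = 3.100 mm² = 3.100e-06 m².
Expressed in SI base units: W = 31.82 N, H = 3.266e+09 Pa, K = 2.107e-04.
Wear volume V = K·W·L/H = 2.107e-04 · 31.82 · 2.430 / 3.266e+09 = 4.989e-12 m³.
Mean wear depth h = V/A = 4.989e-12 / 3.100e-06 = 1.609e-06 m.

value=1.609e-06 m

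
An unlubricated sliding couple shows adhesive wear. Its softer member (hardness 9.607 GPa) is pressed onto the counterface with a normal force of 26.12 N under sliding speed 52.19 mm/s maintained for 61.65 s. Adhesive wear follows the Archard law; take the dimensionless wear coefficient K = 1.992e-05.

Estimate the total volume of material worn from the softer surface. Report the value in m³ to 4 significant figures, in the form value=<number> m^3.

Intermediate values appear rounded. All arithmetic keeps full float precision, and rounded just once: four significant digits.
Convert: Sliding speed v = 52.19 mm/s = 0.05219 m/s. The distance L = v·t = 0.05219 m/s × 61.65 s = 3.218 m.
Convert: Hardness H = 9.607 GPa = 9.607e+09 Pa.
Expressed in SI base units: W = 26.12 N, H = 9.607e+09 Pa, K = 1.992e-05.
Volume removed: V = K·W·L/H = 1.992e-05 · 26.12 · 3.218 / 9.607e+09 = 1.743e-13 m³.

value=1.743e-13 m^3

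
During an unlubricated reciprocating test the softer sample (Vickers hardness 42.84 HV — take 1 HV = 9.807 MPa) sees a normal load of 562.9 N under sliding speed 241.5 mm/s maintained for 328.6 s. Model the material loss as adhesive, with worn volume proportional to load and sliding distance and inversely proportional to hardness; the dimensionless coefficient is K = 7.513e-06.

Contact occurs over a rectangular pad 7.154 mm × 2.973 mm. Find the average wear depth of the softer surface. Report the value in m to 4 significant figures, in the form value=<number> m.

The intermediates are printed rounded; all arithmetic runs at full precision; one last rounding to four significant figures.
Convert: Sliding speed v = 241.5 mm/s = 0.2415 m/s. Distance L = v·t = 0.2415 m/s × 328.6 s = 79.36 m.
Convert: Hardness H = 42.84 HV × 9.807 MPa/HV = 420.1 MPa = 4.201e+08 Pa.
Convert: Pad sides 7.154 mm × 2.973 mm = 0.007154 m × 0.002973 m. Contact area A = 0.007154 m × 0.002973 m = 2.127e-05 m².
Restated in SI base units: W = 562.9 N, H = 4.201e+08 Pa, K = 7.513e-06.
Volume removed: V = K·W·L/H = 7.513e-06 · 562.9 · 79.36 / 4.201e+08 = 7.988e-10 m³.
Average depth h = V/A = 7.988e-10 / 2.127e-05 = 3.756e-05 m.

value=3.756e-05 m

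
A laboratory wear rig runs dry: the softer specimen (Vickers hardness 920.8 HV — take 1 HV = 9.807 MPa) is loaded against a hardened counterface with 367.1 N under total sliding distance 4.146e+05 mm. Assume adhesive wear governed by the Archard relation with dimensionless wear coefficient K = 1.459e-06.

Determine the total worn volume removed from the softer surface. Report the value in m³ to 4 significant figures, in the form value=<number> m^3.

value=2.459e-11 m^3

The computation holds full float precision. Intermediate values are shown rounded, and rounded just once: four significant digits.
Convert: The distance L = 4.146e+05 mm = 414.6 m.
Convert: Hardness H = 920.8 HV × 9.807 MPa/HV = 9030 MPa = 9.030e+09 Pa.
Restated in SI base units: W = 367.1 N, H = 9.030e+09 Pa, K = 1.459e-06.
Apply Archard: V = K·W·L/H = 1.459e-06 · 367.1 · 414.6 / 9.030e+09 = 2.459e-11 m³.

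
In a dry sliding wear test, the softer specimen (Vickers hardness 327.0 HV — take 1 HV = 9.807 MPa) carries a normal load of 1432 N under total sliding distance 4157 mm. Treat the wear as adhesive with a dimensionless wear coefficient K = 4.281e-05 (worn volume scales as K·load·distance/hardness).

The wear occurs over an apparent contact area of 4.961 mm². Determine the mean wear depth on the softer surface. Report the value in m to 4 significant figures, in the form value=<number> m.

Intermediate values appear rounded — all arithmetic keeps full precision; a lone final rounding, at four significant figures.
Sliding distance L = 4157 mm = 4.157 m.
Hardness H = 327.0 HV × 9.807 MPa/HV = 3207 MPa = 3.207e+09 Pa.
Contact area A = 4.961 mm² = 4.961e-06 m².
Working in SI base units: W = 1432 N, H = 3.207e+09 Pa, K = 4.281e-05.
Volume removed: V = K·W·L/H = 4.281e-05 · 1432 · 4.157 / 3.207e+09 = 7.947e-11 m³.
Mean depth h = V/A = 7.947e-11 / 4.961e-06 = 1.602e-05 m.

value=1.602e-05 m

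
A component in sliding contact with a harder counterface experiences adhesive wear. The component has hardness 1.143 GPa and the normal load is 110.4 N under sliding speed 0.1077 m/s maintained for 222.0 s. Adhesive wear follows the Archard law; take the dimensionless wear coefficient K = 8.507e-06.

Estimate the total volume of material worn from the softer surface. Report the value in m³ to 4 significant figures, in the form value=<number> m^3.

value=1.965e-11 m^3

Each operation runs at exact precision — the intermediates appear rounded; a single final rounding to four significant figures.
Convert: Path length L = v·t = 0.1077 m/s × 222.0 s = 23.91 m.
Convert: Hardness H = 1.143 GPa = 1.143e+09 Pa.
As SI base values: W = 110.4 N, H = 1.143e+09 Pa, K = 8.507e-06.
Volume removed: V = K·W·L/H = 8.507e-06 · 110.4 · 23.91 / 1.143e+09 = 1.965e-11 m³.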